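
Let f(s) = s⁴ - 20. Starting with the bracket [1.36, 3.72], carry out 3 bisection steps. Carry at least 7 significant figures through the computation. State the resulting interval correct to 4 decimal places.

[1.9500, 2.2450]

f(1.360000) = -16.578980, f(3.720000) = 171.501315 (opposite signs)
step 1: m = 2.540000, f(m) = 21.623143 > 0 → root in [1.360000, 2.540000]
step 2: m = 1.950000, f(m) = -5.540994 < 0 → root in [1.950000, 2.540000]
step 3: m = 2.245000, f(m) = 5.401852 > 0 → root in [1.950000, 2.245000]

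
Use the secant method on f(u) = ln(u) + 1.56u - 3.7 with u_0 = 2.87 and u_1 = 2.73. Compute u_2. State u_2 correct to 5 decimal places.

Secant update: u_(k+1) = u_k − f(u_k)·(u_k − u_(k-1))/(f(u_k) − f(u_(k-1))).
f(u_0) = 1.831512, f(u_1) = 1.563102
u_2 = 2.730000 - (1.563102)·(2.730000 - 2.870000)/(1.563102 - (1.831512)) = 1.914703; f(u_2) = -0.063501

1.91470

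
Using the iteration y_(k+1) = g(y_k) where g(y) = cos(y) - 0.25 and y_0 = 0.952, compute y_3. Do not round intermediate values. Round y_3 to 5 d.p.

0.51740

y_1 = g(0.952000) = 0.330055
y_2 = g(0.330055) = 0.696024
y_3 = g(0.696024) = 0.517397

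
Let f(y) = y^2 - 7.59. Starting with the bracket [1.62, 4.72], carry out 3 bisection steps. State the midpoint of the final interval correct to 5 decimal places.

f(1.620000) = -4.965600, f(4.720000) = 14.688400 (opposite signs)
step 1: m = 3.170000, f(m) = 2.458900 > 0 → root in [1.620000, 3.170000]
step 2: m = 2.395000, f(m) = -1.853975 < 0 → root in [2.395000, 3.170000]
step 3: m = 2.782500, f(m) = 0.152306 > 0 → root in [2.395000, 2.782500]
Midpoint of [2.395000, 2.782500] = 2.588750

2.58875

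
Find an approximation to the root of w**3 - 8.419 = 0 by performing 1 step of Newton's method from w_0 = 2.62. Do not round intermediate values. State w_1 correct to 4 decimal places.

Newton update: w ← w − f(w)/f'(w).
f'(w) = 3w**2
w_0 = 2.620000: f = 9.565728, f' = 20.593200 → w_1 = 2.620000 - (9.565728)/(20.593200) = 2.155491

2.1555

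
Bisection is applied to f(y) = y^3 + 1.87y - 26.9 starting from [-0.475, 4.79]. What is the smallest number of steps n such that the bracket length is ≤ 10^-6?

Initial width b − a = 4.79 − -0.475 = 5.265000.
After n steps the width is (b−a)/2^n; need (b−a)/2^n ≤ 10^-6.
So n ≥ log₂(5.265000/10^-6) = log₂(5265000.0000) ≈ 22.3280.
Hence n = 23.

23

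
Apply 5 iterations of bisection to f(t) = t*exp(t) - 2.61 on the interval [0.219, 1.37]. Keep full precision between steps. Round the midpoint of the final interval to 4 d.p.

f(0.219000) = -2.337382, f(1.370000) = 2.781430 (opposite signs)
step 1: m = 0.794500, f(m) = -0.851506 < 0 → root in [0.794500, 1.370000]
step 2: m = 1.082250, f(m) = 0.584058 > 0 → root in [0.794500, 1.082250]
step 3: m = 0.938375, f(m) = -0.211678 < 0 → root in [0.938375, 1.082250]
step 4: m = 1.010313, f(m) = 0.164782 > 0 → root in [0.938375, 1.010313]
step 5: m = 0.974344, f(m) = -0.028546 < 0 → root in [0.974344, 1.010313]
Midpoint of [0.974344, 1.010313] = 0.992328

0.9923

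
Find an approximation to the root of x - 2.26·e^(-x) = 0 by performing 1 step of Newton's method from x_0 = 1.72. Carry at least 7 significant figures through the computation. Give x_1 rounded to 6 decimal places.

f'(x) = 1 + 2.26·e^(-x)
x_0 = 1.720000: f = 1.315311, f' = 1.404689 → x_1 = 1.720000 - (1.315311)/(1.404689) = 0.783629

0.783629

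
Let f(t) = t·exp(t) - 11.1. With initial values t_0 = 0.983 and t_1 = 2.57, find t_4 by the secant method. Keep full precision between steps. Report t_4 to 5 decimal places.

f(t_0) = -8.472970, f(t_1) = 22.479169
t_2 = 2.570000 - (22.479169)·(2.570000 - 0.983000)/(22.479169 - (-8.472970)) = 1.417432; f(t_2) = -5.250951
t_3 = 1.417432 - (-5.250951)·(1.417432 - 2.570000)/(-5.250951 - (22.479169)) = 1.635681; f(t_3) = -2.704122
t_4 = 1.635681 - (-2.704122)·(1.635681 - 1.417432)/(-2.704122 - (-5.250951)) = 1.867410; f(t_4) = 0.984965

1.86741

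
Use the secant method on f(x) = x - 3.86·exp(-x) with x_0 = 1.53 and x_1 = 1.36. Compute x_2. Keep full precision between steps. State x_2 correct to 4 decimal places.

1.1668

f(x_0) = 0.694172, f(x_1) = 0.369289
x_2 = 1.360000 - (0.369289)·(1.360000 - 1.530000)/(0.369289 - (0.694172)) = 1.166764; f(x_2) = -0.035136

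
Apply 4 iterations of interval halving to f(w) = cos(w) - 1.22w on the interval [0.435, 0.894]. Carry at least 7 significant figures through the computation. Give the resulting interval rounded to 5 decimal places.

f(0.435000) = 0.376170, f(0.894000) = -0.464381 (opposite signs)
step 1: m = 0.664500, f(m) = -0.023465 < 0 → root in [0.435000, 0.664500]
step 2: m = 0.549750, f(m) = 0.181960 > 0 → root in [0.549750, 0.664500]
step 3: m = 0.607125, f(m) = 0.080599 > 0 → root in [0.607125, 0.664500]
step 4: m = 0.635812, f(m) = 0.028898 > 0 → root in [0.635812, 0.664500]

[0.63581, 0.66450]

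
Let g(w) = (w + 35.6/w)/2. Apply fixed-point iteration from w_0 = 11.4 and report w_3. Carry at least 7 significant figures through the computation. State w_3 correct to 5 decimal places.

w_1 = g(11.400000) = 7.261404
w_2 = g(7.261404) = 6.082018
w_3 = g(6.082018) = 5.967669

5.96767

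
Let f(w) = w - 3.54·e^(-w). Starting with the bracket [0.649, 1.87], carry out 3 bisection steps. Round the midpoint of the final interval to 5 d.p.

1.18319

f(0.649000) = -1.200891, f(1.870000) = 1.324402 (opposite signs)
step 1: m = 1.259500, f(m) = 0.254863 > 0 → root in [0.649000, 1.259500]
step 2: m = 0.954250, f(m) = -0.409007 < 0 → root in [0.954250, 1.259500]
step 3: m = 1.106875, f(m) = -0.063415 < 0 → root in [1.106875, 1.259500]
Midpoint of [1.106875, 1.259500] = 1.183188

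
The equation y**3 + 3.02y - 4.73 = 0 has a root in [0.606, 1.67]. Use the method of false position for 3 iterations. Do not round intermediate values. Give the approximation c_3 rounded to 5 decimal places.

1.10334

False-position update: c = (a·f(b) − b·f(a))/(f(b) − f(a)); replace the endpoint whose sign matches f(c).
f(0.606000) = -2.677335, f(1.670000) = 4.970863
step 1: c = 0.978465, f(c) = -0.838261 < 0 → new bracket [0.978465, 1.670000]
step 2: c = 1.078254, f(c) = -0.220062 < 0 → new bracket [1.078254, 1.670000]
step 3: c = 1.103340, f(c) = -0.054752 < 0 → new bracket [1.103340, 1.670000]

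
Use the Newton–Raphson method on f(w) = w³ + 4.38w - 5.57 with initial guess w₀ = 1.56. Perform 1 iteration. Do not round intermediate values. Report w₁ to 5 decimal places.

1.12688

Newton update: w ← w − f(w)/f'(w).
f'(w) = 3w² + 4.38
w_0 = 1.560000: f = 5.059216, f' = 11.680800 → w_1 = 1.560000 - (5.059216)/(11.680800) = 1.126878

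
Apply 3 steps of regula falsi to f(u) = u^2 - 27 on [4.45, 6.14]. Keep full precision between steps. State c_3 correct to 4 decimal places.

False-position update: c = (a·f(b) − b·f(a))/(f(b) − f(a)); replace the endpoint whose sign matches f(c).
f(4.450000) = -7.197500, f(6.140000) = 10.699600
step 1: c = 5.129651, f(c) = -0.686685 < 0 → new bracket [5.129651, 6.140000]
step 2: c = 5.190583, f(c) = -0.057850 < 0 → new bracket [5.190583, 6.140000]
step 3: c = 5.195688, f(c) = -0.004821 < 0 → new bracket [5.195688, 6.140000]

5.1957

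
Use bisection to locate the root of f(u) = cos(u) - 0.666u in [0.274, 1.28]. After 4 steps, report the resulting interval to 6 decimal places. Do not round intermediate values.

[0.902750, 0.965625]

f(0.274000) = 0.780212, f(1.280000) = -0.565765 (opposite signs)
step 1: m = 0.777000, f(m) = 0.195538 > 0 → root in [0.777000, 1.280000]
step 2: m = 1.028500, f(m) = -0.168877 < 0 → root in [0.777000, 1.028500]
step 3: m = 0.902750, f(m) = 0.018222 > 0 → root in [0.902750, 1.028500]
step 4: m = 0.965625, f(m) = -0.074203 < 0 → root in [0.902750, 0.965625]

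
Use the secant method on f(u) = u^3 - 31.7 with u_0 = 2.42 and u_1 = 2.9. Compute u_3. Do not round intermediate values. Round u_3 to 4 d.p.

f(u_0) = -17.527512, f(u_1) = -7.311000
u_2 = 2.900000 - (-7.311000)·(2.900000 - 2.420000)/(-7.311000 - (-17.527512)) = 3.243491; f(u_2) = 2.422284
u_3 = 3.243491 - (2.422284)·(3.243491 - 2.900000)/(2.422284 - (-7.311000)) = 3.158008; f(u_3) = -0.205148

3.1580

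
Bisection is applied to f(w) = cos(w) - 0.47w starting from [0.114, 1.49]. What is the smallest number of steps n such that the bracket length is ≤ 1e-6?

21

Initial width b − a = 1.49 − 0.114 = 1.376000.
After n steps the width is (b−a)/2^n; need (b−a)/2^n ≤ 1e-6.
So n ≥ log₂(1.376000/1e-6) = log₂(1376000.0000) ≈ 20.3920.
Hence n = 21.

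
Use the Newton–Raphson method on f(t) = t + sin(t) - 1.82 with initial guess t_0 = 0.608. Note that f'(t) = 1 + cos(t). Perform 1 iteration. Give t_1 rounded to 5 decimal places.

t_0 = 0.608000: f = -0.640773, f' = 1.820792 → t_1 = 0.608000 - (-0.640773)/(1.820792) = 0.959920

0.95992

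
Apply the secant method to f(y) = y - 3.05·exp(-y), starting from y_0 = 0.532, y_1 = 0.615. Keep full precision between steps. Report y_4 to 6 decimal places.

1.058270

f(y_0) = -1.259658, f(y_1) = -1.033955
y_2 = 0.615000 - (-1.033955)·(0.615000 - 0.532000)/(-1.033955 - (-1.259658)) = 0.995226; f(y_2) = -0.132177
y_3 = 0.995226 - (-0.132177)·(0.995226 - 0.615000)/(-0.132177 - (-1.033955)) = 1.050956; f(y_3) = -0.015333
y_4 = 1.050956 - (-0.015333)·(1.050956 - 0.995226)/(-0.015333 - (-0.132177)) = 1.058270; f(y_4) = -0.000250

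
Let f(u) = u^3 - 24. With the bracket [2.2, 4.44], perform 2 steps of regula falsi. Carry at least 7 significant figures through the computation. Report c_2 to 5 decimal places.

2.76432

f(2.200000) = -13.352000, f(4.440000) = 63.528384
step 1: c = 2.589026, f(c) = -6.645612 < 0 → new bracket [2.589026, 4.440000]
step 2: c = 2.764317, f(c) = -2.876616 < 0 → new bracket [2.764317, 4.440000]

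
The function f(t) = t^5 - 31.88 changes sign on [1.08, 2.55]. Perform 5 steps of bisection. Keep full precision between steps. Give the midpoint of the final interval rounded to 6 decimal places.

1.975781

f(1.080000) = -30.410672, f(2.550000) = 75.940391 (opposite signs)
step 1: m = 1.815000, f(m) = -12.183768 < 0 → root in [1.815000, 2.550000]
step 2: m = 2.182500, f(m) = 17.638931 > 0 → root in [1.815000, 2.182500]
step 3: m = 1.998750, f(m) = 0.020125 > 0 → root in [1.815000, 1.998750]
step 4: m = 1.906875, f(m) = -6.667778 < 0 → root in [1.906875, 1.998750]
step 5: m = 1.952812, f(m) = -3.481021 < 0 → root in [1.952812, 1.998750]
Midpoint of [1.952812, 1.998750] = 1.975781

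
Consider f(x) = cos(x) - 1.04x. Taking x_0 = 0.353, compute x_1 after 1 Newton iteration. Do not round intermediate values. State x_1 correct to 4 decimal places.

f'(x) = -sin(x) - 1.04
x_0 = 0.353000: f = 0.571220, f' = -1.385714 → x_1 = 0.353000 - (0.571220)/(-1.385714) = 0.765220

0.7652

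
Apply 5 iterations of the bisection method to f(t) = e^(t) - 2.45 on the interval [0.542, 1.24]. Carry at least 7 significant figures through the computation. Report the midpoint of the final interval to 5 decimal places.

f(0.542000) = -0.730558, f(1.240000) = 1.005613 (opposite signs)
step 1: m = 0.891000, f(m) = -0.012434 < 0 → root in [0.891000, 1.240000]
step 2: m = 1.065500, f(m) = 0.452290 > 0 → root in [0.891000, 1.065500]
step 3: m = 0.978250, f(m) = 0.209798 > 0 → root in [0.891000, 0.978250]
step 4: m = 0.934625, f(m) = 0.096258 > 0 → root in [0.891000, 0.934625]
step 5: m = 0.912813, f(m) = 0.041320 > 0 → root in [0.891000, 0.912813]
Midpoint of [0.891000, 0.912813] = 0.901906

0.90191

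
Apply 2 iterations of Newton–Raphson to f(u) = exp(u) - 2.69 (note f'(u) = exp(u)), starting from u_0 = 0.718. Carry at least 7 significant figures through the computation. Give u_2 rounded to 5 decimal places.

0.99035

u_0 = 0.718000: f = -0.639672, f' = 2.050328 → u_1 = 0.718000 - (-0.639672)/(2.050328) = 1.029985
u_1 = 1.029985: f = 0.111024, f' = 2.801024 → u_2 = 1.029985 - (0.111024)/(2.801024) = 0.990348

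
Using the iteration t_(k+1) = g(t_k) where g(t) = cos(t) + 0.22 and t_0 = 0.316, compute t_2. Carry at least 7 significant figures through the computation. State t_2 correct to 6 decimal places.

t_1 = g(0.316000) = 1.170486
t_2 = g(1.170486) = 0.609704

0.609704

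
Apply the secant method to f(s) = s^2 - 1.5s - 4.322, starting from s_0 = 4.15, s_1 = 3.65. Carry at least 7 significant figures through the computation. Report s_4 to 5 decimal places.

2.96058

f(s_0) = 6.675500, f(s_1) = 3.525500
s_2 = 3.650000 - (3.525500)·(3.650000 - 4.150000)/(3.525500 - (6.675500)) = 3.090397; f(s_2) = 0.592957
s_3 = 3.090397 - (0.592957)·(3.090397 - 3.650000)/(0.592957 - (3.525500)) = 2.977246; f(s_3) = 0.076123
s_4 = 2.977246 - (0.076123)·(2.977246 - 3.090397)/(0.076123 - (0.592957)) = 2.960580; f(s_4) = 0.002163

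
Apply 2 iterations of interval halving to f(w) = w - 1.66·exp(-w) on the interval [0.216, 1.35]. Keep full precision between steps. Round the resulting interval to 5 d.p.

[0.49950, 0.78300]

f(0.216000) = -1.121521, f(1.350000) = 0.919661 (opposite signs)
step 1: m = 0.783000, f(m) = 0.024325 > 0 → root in [0.216000, 0.783000]
step 2: m = 0.499500, f(m) = -0.507844 < 0 → root in [0.499500, 0.783000]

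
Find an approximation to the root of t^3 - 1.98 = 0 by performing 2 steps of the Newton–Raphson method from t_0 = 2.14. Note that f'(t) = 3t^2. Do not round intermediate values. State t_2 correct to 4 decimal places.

t_0 = 2.140000: f = 7.820344, f' = 13.738800 → t_1 = 2.140000 - (7.820344)/(13.738800) = 1.570784
t_1 = 1.570784: f = 1.895694, f' = 7.402088 → t_2 = 1.570784 - (1.895694)/(7.402088) = 1.314681

1.3147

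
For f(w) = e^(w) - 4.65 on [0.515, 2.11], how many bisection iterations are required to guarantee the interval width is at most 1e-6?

21

Initial width b − a = 2.11 − 0.515 = 1.595000.
After n steps the width is (b−a)/2^n; need (b−a)/2^n ≤ 1e-6.
So n ≥ log₂(1.595000/1e-6) = log₂(1595000.0000) ≈ 20.6051.
Hence n = 21.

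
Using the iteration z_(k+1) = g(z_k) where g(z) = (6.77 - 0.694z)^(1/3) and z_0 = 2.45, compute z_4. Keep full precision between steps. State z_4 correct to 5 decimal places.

1.76966

z_1 = g(2.450000) = 1.717885
z_2 = g(1.717885) = 1.773457
z_3 = g(1.773457) = 1.769360
z_4 = g(1.769360) = 1.769663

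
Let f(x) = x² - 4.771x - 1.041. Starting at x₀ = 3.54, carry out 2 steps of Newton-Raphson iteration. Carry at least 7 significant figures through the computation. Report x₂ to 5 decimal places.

5.09550

f'(x) = 2x - 4.771
x_0 = 3.540000: f = -5.398740, f' = 2.309000 → x_1 = 3.540000 - (-5.398740)/(2.309000) = 5.878129
x_1 = 5.878129: f = 5.466848, f' = 6.985258 → x_2 = 5.878129 - (5.466848)/(6.985258) = 5.095503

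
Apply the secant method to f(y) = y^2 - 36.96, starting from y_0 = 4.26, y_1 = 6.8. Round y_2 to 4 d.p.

f(y_0) = -18.812400, f(y_1) = 9.280000
y_2 = 6.800000 - (9.280000)·(6.800000 - 4.260000)/(9.280000 - (-18.812400)) = 5.960940; f(y_2) = -1.427190

5.9609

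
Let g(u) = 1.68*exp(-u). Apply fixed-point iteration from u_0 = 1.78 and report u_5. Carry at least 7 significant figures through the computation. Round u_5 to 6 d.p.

0.590311

u_1 = g(1.780000) = 0.283312
u_2 = g(0.283312) = 1.265518
u_3 = g(1.265518) = 0.473916
u_4 = g(0.473916) = 1.045900
u_5 = g(1.045900) = 0.590311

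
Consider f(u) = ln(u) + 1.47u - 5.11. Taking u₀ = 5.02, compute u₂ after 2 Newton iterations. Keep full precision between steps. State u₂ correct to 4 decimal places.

Newton update: u ← u − f(u)/f'(u).
f'(u) = 1/u + 1.47
u_0 = 5.020000: f = 3.882830, f' = 1.669203 → u_1 = 5.020000 - (3.882830)/(1.669203) = 2.693842
u_1 = 2.693842: f = -0.159083, f' = 1.841217 → u_2 = 2.693842 - (-0.159083)/(1.841217) = 2.780243

2.7802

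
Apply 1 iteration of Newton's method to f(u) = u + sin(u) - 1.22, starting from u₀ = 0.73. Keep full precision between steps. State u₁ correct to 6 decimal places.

0.628652

f'(u) = 1 + cos(u)
u_0 = 0.730000: f = 0.176870, f' = 1.745174 → u_1 = 0.730000 - (0.176870)/(1.745174) = 0.628652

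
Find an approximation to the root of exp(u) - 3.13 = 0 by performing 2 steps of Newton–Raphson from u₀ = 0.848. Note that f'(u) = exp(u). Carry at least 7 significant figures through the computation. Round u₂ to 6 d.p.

u_0 = 0.848000: f = -0.795028, f' = 2.334972 → u_1 = 0.848000 - (-0.795028)/(2.334972) = 1.188487
u_1 = 1.188487: f = 0.152112, f' = 3.282112 → u_2 = 1.188487 - (0.152112)/(3.282112) = 1.142141

1.142141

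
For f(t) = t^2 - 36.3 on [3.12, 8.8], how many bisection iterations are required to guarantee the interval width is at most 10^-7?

26

Initial width b − a = 8.8 − 3.12 = 5.680000.
After n steps the width is (b−a)/2^n; need (b−a)/2^n ≤ 10^-7.
So n ≥ log₂(5.680000/10^-7) = log₂(56800000.0000) ≈ 25.7594.
Hence n = 26.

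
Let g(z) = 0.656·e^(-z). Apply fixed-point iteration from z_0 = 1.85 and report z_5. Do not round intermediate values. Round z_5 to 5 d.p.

0.41566

z_1 = g(1.850000) = 0.103148
z_2 = g(0.103148) = 0.591708
z_3 = g(0.591708) = 0.363018
z_4 = g(0.363018) = 0.456296
z_5 = g(0.456296) = 0.415659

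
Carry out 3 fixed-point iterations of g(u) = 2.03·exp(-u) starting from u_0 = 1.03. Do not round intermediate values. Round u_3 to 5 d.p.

u_1 = g(1.030000) = 0.724724
u_2 = g(0.724724) = 0.983450
u_3 = g(0.983450) = 0.759257

0.75926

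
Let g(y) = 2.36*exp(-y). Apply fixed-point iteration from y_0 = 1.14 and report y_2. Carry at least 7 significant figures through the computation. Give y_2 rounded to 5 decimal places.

1.10948

y_1 = g(1.140000) = 0.754773
y_2 = g(0.754773) = 1.109477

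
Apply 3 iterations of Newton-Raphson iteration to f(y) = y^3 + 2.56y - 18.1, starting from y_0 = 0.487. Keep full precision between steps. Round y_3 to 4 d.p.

f'(y) = 3y^2 + 2.56
y_0 = 0.487000: f = -16.737779, f' = 3.271507 → y_1 = 0.487000 - (-16.737779)/(3.271507) = 5.603229
y_1 = 5.603229: f = 172.164217, f' = 96.748523 → y_2 = 5.603229 - (172.164217)/(96.748523) = 3.823727
y_2 = 3.823727: f = 47.595009, f' = 46.422656 → y_3 = 3.823727 - (47.595009)/(46.422656) = 2.798473

2.7985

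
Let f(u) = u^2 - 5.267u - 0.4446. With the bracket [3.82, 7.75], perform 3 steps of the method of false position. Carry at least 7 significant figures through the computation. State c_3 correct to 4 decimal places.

False-position update: c = (a·f(b) − b·f(a))/(f(b) − f(a)); replace the endpoint whose sign matches f(c).
f(3.820000) = -5.972140, f(7.750000) = 18.798650
step 1: c = 4.767508, f(c) = -2.825934 < 0 → new bracket [4.767508, 7.750000]
step 2: c = 5.157264, f(c) = -1.010536 < 0 → new bracket [5.157264, 7.750000]
step 3: c = 5.289529, f(c) = -0.325433 < 0 → new bracket [5.289529, 7.750000]

5.2895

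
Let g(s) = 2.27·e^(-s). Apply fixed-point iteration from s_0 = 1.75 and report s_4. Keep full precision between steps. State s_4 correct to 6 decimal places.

1.388575

s_1 = g(1.750000) = 0.394467
s_2 = g(0.394467) = 1.530069
s_3 = g(1.530069) = 0.491502
s_4 = g(0.491502) = 1.388575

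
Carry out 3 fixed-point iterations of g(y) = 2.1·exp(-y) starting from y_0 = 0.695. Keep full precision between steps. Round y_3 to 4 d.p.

y_1 = g(0.695000) = 1.048056
y_2 = g(1.048056) = 0.736299
y_3 = g(0.736299) = 1.005654

1.0057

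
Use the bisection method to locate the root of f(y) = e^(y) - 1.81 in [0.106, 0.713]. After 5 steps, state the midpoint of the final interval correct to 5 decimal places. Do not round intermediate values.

0.58970

f(0.106000) = -0.698178, f(0.713000) = 0.230102 (opposite signs)
step 1: m = 0.409500, f(m) = -0.303935 < 0 → root in [0.409500, 0.713000]
step 2: m = 0.561250, f(m) = -0.057138 < 0 → root in [0.561250, 0.713000]
step 3: m = 0.637125, f(m) = 0.081036 > 0 → root in [0.561250, 0.637125]
step 4: m = 0.599187, f(m) = 0.010639 > 0 → root in [0.561250, 0.599187]
step 5: m = 0.580219, f(m) = -0.023571 < 0 → root in [0.580219, 0.599187]
Midpoint of [0.580219, 0.599187] = 0.589703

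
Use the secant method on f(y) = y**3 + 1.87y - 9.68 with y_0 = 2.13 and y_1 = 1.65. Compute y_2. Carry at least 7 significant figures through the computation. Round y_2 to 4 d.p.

1.8163

Secant update: y_(k+1) = y_k − f(y_k)·(y_k − y_(k-1))/(f(y_k) − f(y_(k-1))).
f(y_0) = 3.966697, f(y_1) = -2.102375
y_2 = 1.650000 - (-2.102375)·(1.650000 - 2.130000)/(-2.102375 - (3.966697)) = 1.816276; f(y_2) = -0.291928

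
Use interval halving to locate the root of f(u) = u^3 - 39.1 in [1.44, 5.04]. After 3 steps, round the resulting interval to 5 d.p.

[3.24000, 3.69000]

f(1.440000) = -36.114016, f(5.040000) = 88.924064 (opposite signs)
step 1: m = 3.240000, f(m) = -5.087776 < 0 → root in [3.240000, 5.040000]
step 2: m = 4.140000, f(m) = 31.857944 > 0 → root in [3.240000, 4.140000]
step 3: m = 3.690000, f(m) = 11.143409 > 0 → root in [3.240000, 3.690000]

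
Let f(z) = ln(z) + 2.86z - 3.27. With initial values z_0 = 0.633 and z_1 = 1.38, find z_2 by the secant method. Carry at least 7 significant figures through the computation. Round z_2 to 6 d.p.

1.124095

f(z_0) = -1.916905, f(z_1) = 0.998883
z_2 = 1.380000 - (0.998883)·(1.380000 - 0.633000)/(0.998883 - (-1.916905)) = 1.124095; f(z_2) = 0.061888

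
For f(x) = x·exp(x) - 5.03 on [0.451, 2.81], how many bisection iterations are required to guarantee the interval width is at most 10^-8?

28

Initial width b − a = 2.81 − 0.451 = 2.359000.
After n steps the width is (b−a)/2^n; need (b−a)/2^n ≤ 10^-8.
So n ≥ log₂(2.359000/10^-8) = log₂(235900000.0000) ≈ 27.8136.
Hence n = 28.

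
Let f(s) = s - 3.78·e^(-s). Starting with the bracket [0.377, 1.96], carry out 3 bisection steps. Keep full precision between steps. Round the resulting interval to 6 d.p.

[1.168500, 1.366375]

f(0.377000) = -2.215763, f(1.960000) = 1.427555 (opposite signs)
step 1: m = 1.168500, f(m) = -0.006448 < 0 → root in [1.168500, 1.960000]
step 2: m = 1.564250, f(m) = 0.773304 > 0 → root in [1.168500, 1.564250]
step 3: m = 1.366375, f(m) = 0.402362 > 0 → root in [1.168500, 1.366375]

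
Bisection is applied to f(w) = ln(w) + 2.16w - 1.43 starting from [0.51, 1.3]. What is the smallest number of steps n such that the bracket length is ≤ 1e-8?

Initial width b − a = 1.3 − 0.51 = 0.790000.
After n steps the width is (b−a)/2^n; need (b−a)/2^n ≤ 1e-8.
So n ≥ log₂(0.790000/1e-8) = log₂(79000000.0000) ≈ 26.2353.
Hence n = 27.

27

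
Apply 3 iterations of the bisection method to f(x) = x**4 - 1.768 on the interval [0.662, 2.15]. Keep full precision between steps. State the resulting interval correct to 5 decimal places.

f(0.662000) = -1.575942, f(2.150000) = 19.599506 (opposite signs)
step 1: m = 1.406000, f(m) = 2.139881 > 0 → root in [0.662000, 1.406000]
step 2: m = 1.034000, f(m) = -0.624905 < 0 → root in [1.034000, 1.406000]
step 3: m = 1.220000, f(m) = 0.447335 > 0 → root in [1.034000, 1.220000]

[1.03400, 1.22000]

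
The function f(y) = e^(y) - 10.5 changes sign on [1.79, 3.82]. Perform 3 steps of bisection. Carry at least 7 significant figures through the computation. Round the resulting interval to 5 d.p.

f(1.790000) = -4.510548, f(3.820000) = 35.104208 (opposite signs)
step 1: m = 2.805000, f(m) = 6.027076 > 0 → root in [1.790000, 2.805000]
step 2: m = 2.297500, f(m) = -0.550722 < 0 → root in [2.297500, 2.805000]
step 3: m = 2.551250, f(m) = 2.323123 > 0 → root in [2.297500, 2.551250]

[2.29750, 2.55125]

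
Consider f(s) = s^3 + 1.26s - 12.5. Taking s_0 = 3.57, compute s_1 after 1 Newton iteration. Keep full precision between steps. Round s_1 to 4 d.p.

2.6206

f'(s) = 3s^2 + 1.26
s_0 = 3.570000: f = 37.497493, f' = 39.494700 → s_1 = 3.570000 - (37.497493)/(39.494700) = 2.620569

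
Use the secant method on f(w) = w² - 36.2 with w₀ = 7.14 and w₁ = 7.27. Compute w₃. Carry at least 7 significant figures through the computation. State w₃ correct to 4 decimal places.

6.0258

f(w_0) = 14.779600, f(w_1) = 16.652900
w_2 = 7.270000 - (16.652900)·(7.270000 - 7.140000)/(16.652900 - (14.779600)) = 6.114351; f(w_2) = 1.185290
w_3 = 6.114351 - (1.185290)·(6.114351 - 7.270000)/(1.185290 - (16.652900)) = 6.025793; f(w_3) = 0.110184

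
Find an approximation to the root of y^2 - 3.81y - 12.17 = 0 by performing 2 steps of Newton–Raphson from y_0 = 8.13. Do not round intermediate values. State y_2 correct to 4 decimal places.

f'(y) = 2y - 3.81
y_0 = 8.130000: f = 22.951600, f' = 12.450000 → y_1 = 8.130000 - (22.951600)/(12.450000) = 6.286498
y_1 = 6.286498: f = 3.398500, f' = 8.762996 → y_2 = 6.286498 - (3.398500)/(8.762996) = 5.898674

5.8987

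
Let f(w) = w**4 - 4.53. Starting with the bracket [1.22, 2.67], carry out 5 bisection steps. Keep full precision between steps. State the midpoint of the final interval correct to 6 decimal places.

1.469219

f(1.220000) = -2.314665, f(2.670000) = 46.291215 (opposite signs)
step 1: m = 1.945000, f(m) = 9.781278 > 0 → root in [1.220000, 1.945000]
step 2: m = 1.582500, f(m) = 1.741550 > 0 → root in [1.220000, 1.582500]
step 3: m = 1.401250, f(m) = -0.674662 < 0 → root in [1.401250, 1.582500]
step 4: m = 1.491875, f(m) = 0.423700 > 0 → root in [1.401250, 1.491875]
step 5: m = 1.446563, f(m) = -0.151264 < 0 → root in [1.446563, 1.491875]
Midpoint of [1.446563, 1.491875] = 1.469219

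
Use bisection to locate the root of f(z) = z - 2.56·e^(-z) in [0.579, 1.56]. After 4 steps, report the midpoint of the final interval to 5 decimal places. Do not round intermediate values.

0.97753

f(0.579000) = -0.855774, f(1.560000) = 1.022052 (opposite signs)
step 1: m = 1.069500, f(m) = 0.190959 > 0 → root in [0.579000, 1.069500]
step 2: m = 0.824250, f(m) = -0.298473 < 0 → root in [0.824250, 1.069500]
step 3: m = 0.946875, f(m) = -0.046281 < 0 → root in [0.946875, 1.069500]
step 4: m = 1.008188, f(m) = 0.074095 > 0 → root in [0.946875, 1.008188]
Midpoint of [0.946875, 1.008188] = 0.977531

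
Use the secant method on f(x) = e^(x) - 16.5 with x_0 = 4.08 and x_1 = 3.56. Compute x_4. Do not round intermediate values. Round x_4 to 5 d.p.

2.82149

f(x_0) = 42.645470, f(x_1) = 18.663197
x_2 = 3.560000 - (18.663197)·(3.560000 - 4.080000)/(18.663197 - (42.645470)) = 3.155332; f(x_2) = 6.960821
x_3 = 3.155332 - (6.960821)·(3.155332 - 3.560000)/(6.960821 - (18.663197)) = 2.914627; f(x_3) = 1.941926
x_4 = 2.914627 - (1.941926)·(2.914627 - 3.155332)/(1.941926 - (6.960821)) = 2.821492; f(x_4) = 0.301905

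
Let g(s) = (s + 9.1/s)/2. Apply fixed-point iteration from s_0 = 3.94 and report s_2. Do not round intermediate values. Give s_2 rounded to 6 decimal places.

s_1 = g(3.940000) = 3.124822
s_2 = g(3.124822) = 3.018494

3.018494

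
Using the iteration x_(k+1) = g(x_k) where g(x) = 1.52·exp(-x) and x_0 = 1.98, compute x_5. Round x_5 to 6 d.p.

0.572917

x_1 = g(1.980000) = 0.209865
x_2 = g(0.209865) = 1.232254
x_3 = g(1.232254) = 0.443284
x_4 = g(0.443284) = 0.975725
x_5 = g(0.975725) = 0.572917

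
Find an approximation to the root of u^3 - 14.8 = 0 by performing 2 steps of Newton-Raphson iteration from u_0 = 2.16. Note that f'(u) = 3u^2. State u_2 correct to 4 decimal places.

u_0 = 2.160000: f = -4.722304, f' = 13.996800 → u_1 = 2.160000 - (-4.722304)/(13.996800) = 2.497385
u_1 = 2.497385: f = 0.776012, f' = 18.710789 → u_2 = 2.497385 - (0.776012)/(18.710789) = 2.455911

2.4559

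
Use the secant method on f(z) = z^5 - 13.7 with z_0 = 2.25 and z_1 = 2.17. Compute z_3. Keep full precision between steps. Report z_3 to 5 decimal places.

f(z_0) = 43.965039, f(z_1) = 34.417014
z_2 = 2.170000 - (34.417014)·(2.170000 - 2.250000)/(34.417014 - (43.965039)) = 1.881630; f(z_2) = 9.886934
z_3 = 1.881630 - (9.886934)·(1.881630 - 2.170000)/(9.886934 - (34.417014)) = 1.765402; f(z_3) = 3.448176

1.76540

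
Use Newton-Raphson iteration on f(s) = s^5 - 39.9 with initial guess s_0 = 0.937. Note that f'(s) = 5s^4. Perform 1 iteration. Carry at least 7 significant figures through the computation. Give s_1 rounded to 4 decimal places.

s_0 = 0.937000: f = -39.177733, f' = 3.854148 → s_1 = 0.937000 - (-39.177733)/(3.854148) = 11.102083

11.1021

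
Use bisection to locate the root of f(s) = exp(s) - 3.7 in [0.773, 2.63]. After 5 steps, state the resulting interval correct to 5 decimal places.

f(0.773000) = -1.533745, f(2.630000) = 10.173770 (opposite signs)
step 1: m = 1.701500, f(m) = 1.782164 > 0 → root in [0.773000, 1.701500]
step 2: m = 1.237250, f(m) = -0.253876 < 0 → root in [1.237250, 1.701500]
step 3: m = 1.469375, f(m) = 0.646518 > 0 → root in [1.237250, 1.469375]
step 4: m = 1.353312, f(m) = 0.170224 > 0 → root in [1.237250, 1.353312]
step 5: m = 1.295281, f(m) = -0.047977 < 0 → root in [1.295281, 1.353312]

[1.29528, 1.35331]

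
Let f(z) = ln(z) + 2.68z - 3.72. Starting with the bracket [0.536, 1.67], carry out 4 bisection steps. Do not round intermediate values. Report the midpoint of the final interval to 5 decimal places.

1.28019

f(0.536000) = -2.907141, f(1.670000) = 1.268424 (opposite signs)
step 1: m = 1.103000, f(m) = -0.665926 < 0 → root in [1.103000, 1.670000]
step 2: m = 1.386500, f(m) = 0.322603 > 0 → root in [1.103000, 1.386500]
step 3: m = 1.244750, f(m) = -0.165135 < 0 → root in [1.244750, 1.386500]
step 4: m = 1.315625, f(m) = 0.080187 > 0 → root in [1.244750, 1.315625]
Midpoint of [1.244750, 1.315625] = 1.280187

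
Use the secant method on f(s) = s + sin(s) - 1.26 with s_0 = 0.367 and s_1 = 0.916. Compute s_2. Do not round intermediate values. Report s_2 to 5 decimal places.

0.66523

f(s_0) = -0.534183, f(s_1) = 0.449172
s_2 = 0.916000 - (0.449172)·(0.916000 - 0.367000)/(0.449172 - (-0.534183)) = 0.665231; f(s_2) = 0.022471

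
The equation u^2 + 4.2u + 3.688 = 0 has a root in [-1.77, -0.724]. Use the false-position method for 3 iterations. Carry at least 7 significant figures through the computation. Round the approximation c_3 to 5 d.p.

-1.26014

False-position update: c = (a·f(b) − b·f(a))/(f(b) − f(a)); replace the endpoint whose sign matches f(c).
f(-1.770000) = -0.613100, f(-0.724000) = 1.171376
step 1: c = -1.410621, f(c) = -0.246757 < 0 → new bracket [-1.410621, -0.724000]
step 2: c = -1.291148, f(c) = -0.067759 < 0 → new bracket [-1.291148, -0.724000]
step 3: c = -1.260135, f(c) = -0.016627 < 0 → new bracket [-1.260135, -0.724000]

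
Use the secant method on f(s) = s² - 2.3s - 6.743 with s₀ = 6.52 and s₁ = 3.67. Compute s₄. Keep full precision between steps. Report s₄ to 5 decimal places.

3.98987

f(s_0) = 20.771400, f(s_1) = -1.715100
s_2 = 3.670000 - (-1.715100)·(3.670000 - 6.520000)/(-1.715100 - (20.771400)) = 3.887376; f(s_2) = -0.572270
s_3 = 3.887376 - (-0.572270)·(3.887376 - 3.670000)/(-0.572270 - (-1.715100)) = 3.996227; f(s_3) = 0.035510
s_4 = 3.996227 - (0.035510)·(3.996227 - 3.887376)/(0.035510 - (-0.572270)) = 3.989868; f(s_4) = -0.000652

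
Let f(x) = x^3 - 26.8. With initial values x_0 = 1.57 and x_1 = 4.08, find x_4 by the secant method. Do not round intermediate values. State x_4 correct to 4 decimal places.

3.0267

f(x_0) = -22.930107, f(x_1) = 41.117312
x_2 = 4.080000 - (41.117312)·(4.080000 - 1.570000)/(41.117312 - (-22.930107)) = 2.468624; f(x_2) = -11.755942
x_3 = 2.468624 - (-11.755942)·(2.468624 - 4.080000)/(-11.755942 - (41.117312)) = 2.826901; f(x_3) = -4.209197
x_4 = 2.826901 - (-4.209197)·(2.826901 - 2.468624)/(-4.209197 - (-11.755942)) = 3.026729; f(x_4) = 0.928143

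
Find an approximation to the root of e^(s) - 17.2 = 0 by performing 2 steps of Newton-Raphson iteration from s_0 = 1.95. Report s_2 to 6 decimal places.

f'(s) = e^(s)
s_0 = 1.950000: f = -10.171312, f' = 7.028688 → s_1 = 1.950000 - (-10.171312)/(7.028688) = 3.397114
s_1 = 3.397114: f = 12.677749, f' = 29.877749 → s_2 = 3.397114 - (12.677749)/(29.877749) = 2.972793

2.972793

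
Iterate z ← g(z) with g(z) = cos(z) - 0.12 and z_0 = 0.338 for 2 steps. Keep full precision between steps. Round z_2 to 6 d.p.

0.559717

z_1 = g(0.338000) = 0.823420
z_2 = g(0.823420) = 0.559717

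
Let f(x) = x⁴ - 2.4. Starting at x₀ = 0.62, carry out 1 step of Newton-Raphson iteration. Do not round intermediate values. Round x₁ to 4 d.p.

Newton update: x ← x − f(x)/f'(x).
f'(x) = 4x³
x_0 = 0.620000: f = -2.252237, f' = 0.953312 → x_1 = 0.620000 - (-2.252237)/(0.953312) = 2.982539

2.9825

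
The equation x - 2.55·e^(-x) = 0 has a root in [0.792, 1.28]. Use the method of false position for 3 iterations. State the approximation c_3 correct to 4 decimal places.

0.9683

f(0.792000) = -0.362992, f(1.280000) = 0.571005
step 1: c = 0.981658, f(c) = 0.026200 > 0 → new bracket [0.792000, 0.981658]
step 2: c = 0.968890, f(c) = 0.001155 > 0 → new bracket [0.792000, 0.968890]
step 3: c = 0.968329, f(c) = 0.000051 > 0 → new bracket [0.792000, 0.968329]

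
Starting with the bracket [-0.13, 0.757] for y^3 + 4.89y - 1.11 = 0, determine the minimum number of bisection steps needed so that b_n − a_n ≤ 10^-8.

Initial width b − a = 0.757 − -0.13 = 0.887000.
After n steps the width is (b−a)/2^n; need (b−a)/2^n ≤ 10^-8.
So n ≥ log₂(0.887000/10^-8) = log₂(88700000.0000) ≈ 26.4024.
Hence n = 27.

27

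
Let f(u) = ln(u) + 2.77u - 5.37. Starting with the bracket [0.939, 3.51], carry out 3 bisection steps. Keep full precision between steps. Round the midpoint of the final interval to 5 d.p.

1.74244

f(0.939000) = -2.831910, f(3.510000) = 5.608316 (opposite signs)
step 1: m = 2.224500, f(m) = 1.591397 > 0 → root in [0.939000, 2.224500]
step 2: m = 1.581750, f(m) = -0.530021 < 0 → root in [1.581750, 2.224500]
step 3: m = 1.903125, f(m) = 0.545154 > 0 → root in [1.581750, 1.903125]
Midpoint of [1.581750, 1.903125] = 1.742437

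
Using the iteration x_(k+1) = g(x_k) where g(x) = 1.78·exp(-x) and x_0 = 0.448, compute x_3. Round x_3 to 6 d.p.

x_1 = g(0.448000) = 1.137250
x_2 = g(1.137250) = 0.570845
x_3 = g(0.570845) = 1.005785

1.005785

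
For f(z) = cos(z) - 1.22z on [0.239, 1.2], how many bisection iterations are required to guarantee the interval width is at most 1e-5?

17

Initial width b − a = 1.2 − 0.239 = 0.961000.
After n steps the width is (b−a)/2^n; need (b−a)/2^n ≤ 1e-5.
So n ≥ log₂(0.961000/1e-5) = log₂(96100.0000) ≈ 16.5522.
Hence n = 17.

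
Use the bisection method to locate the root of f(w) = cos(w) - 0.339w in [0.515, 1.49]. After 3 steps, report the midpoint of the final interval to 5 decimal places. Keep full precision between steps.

f(0.515000) = 0.695708, f(1.490000) = -0.424402 (opposite signs)
step 1: m = 1.002500, f(m) = 0.198349 > 0 → root in [1.002500, 1.490000]
step 2: m = 1.246250, f(m) = -0.103600 < 0 → root in [1.002500, 1.246250]
step 3: m = 1.124375, f(m) = 0.050577 > 0 → root in [1.124375, 1.246250]
Midpoint of [1.124375, 1.246250] = 1.185312

1.18531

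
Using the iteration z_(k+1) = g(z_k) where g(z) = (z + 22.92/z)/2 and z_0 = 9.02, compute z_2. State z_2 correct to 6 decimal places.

z_1 = g(9.020000) = 5.780510
z_2 = g(5.780510) = 4.872779

4.872779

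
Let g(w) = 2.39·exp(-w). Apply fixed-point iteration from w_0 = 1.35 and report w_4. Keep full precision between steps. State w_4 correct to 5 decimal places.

1.23480

w_1 = g(1.350000) = 0.619584
w_2 = g(0.619584) = 1.286222
w_3 = g(1.286222) = 0.660387
w_4 = g(0.660387) = 1.234796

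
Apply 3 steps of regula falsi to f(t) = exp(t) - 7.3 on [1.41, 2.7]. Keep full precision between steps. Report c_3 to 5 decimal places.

1.96804

False-position update: c = (a·f(b) − b·f(a))/(f(b) − f(a)); replace the endpoint whose sign matches f(c).
f(1.410000) = -3.204045, f(2.700000) = 7.579732
step 1: c = 1.793281, f(c) = -1.290863 < 0 → new bracket [1.793281, 2.700000]
step 2: c = 1.925228, f(c) = -0.443286 < 0 → new bracket [1.925228, 2.700000]
step 3: c = 1.968036, f(c) = -0.143394 < 0 → new bracket [1.968036, 2.700000]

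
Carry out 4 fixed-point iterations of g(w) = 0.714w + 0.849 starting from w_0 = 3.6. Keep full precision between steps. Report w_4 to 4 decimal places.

w_1 = g(3.600000) = 3.419400
w_2 = g(3.419400) = 3.290452
w_3 = g(3.290452) = 3.198382
w_4 = g(3.198382) = 3.132645

3.1326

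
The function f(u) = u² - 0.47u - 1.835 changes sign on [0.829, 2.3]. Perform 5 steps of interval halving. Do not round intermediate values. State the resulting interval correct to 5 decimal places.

f(0.829000) = -1.537389, f(2.300000) = 2.374000 (opposite signs)
step 1: m = 1.564500, f(m) = -0.122655 < 0 → root in [1.564500, 2.300000]
step 2: m = 1.932250, f(m) = 0.990433 > 0 → root in [1.564500, 1.932250]
step 3: m = 1.748375, f(m) = 0.400079 > 0 → root in [1.564500, 1.748375]
step 4: m = 1.656437, f(m) = 0.130260 > 0 → root in [1.564500, 1.656437]
step 5: m = 1.610469, f(m) = 0.001689 > 0 → root in [1.564500, 1.610469]

[1.56450, 1.61047]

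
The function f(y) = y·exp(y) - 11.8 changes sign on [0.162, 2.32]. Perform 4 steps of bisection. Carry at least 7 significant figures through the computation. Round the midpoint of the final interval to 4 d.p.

1.8479

f(0.162000) = -11.609511, f(2.320000) = 11.807564 (opposite signs)
step 1: m = 1.241000, f(m) = -7.507293 < 0 → root in [1.241000, 2.320000]
step 2: m = 1.780500, f(m) = -1.236610 < 0 → root in [1.780500, 2.320000]
step 3: m = 2.050250, f(m) = 4.130121 > 0 → root in [1.780500, 2.050250]
step 4: m = 1.915375, f(m) = 1.204409 > 0 → root in [1.780500, 1.915375]
Midpoint of [1.780500, 1.915375] = 1.847938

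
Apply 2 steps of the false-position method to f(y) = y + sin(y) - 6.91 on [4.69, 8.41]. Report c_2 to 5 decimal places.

6.57196

f(4.690000) = -3.219749, f(8.410000) = 2.349363
step 1: c = 6.840696, f(c) = 0.459771 > 0 → new bracket [4.690000, 6.840696]
step 2: c = 6.571958, f(c) = -0.053267 < 0 → new bracket [6.571958, 6.840696]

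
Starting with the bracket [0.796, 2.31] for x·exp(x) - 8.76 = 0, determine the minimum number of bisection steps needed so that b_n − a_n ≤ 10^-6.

21

Initial width b − a = 2.31 − 0.796 = 1.514000.
After n steps the width is (b−a)/2^n; need (b−a)/2^n ≤ 10^-6.
So n ≥ log₂(1.514000/10^-6) = log₂(1514000.0000) ≈ 20.5299.
Hence n = 21.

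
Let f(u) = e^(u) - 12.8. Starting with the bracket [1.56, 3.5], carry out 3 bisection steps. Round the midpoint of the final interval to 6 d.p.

f(1.560000) = -8.041179, f(3.500000) = 20.315452 (opposite signs)
step 1: m = 2.530000, f(m) = -0.246494 < 0 → root in [2.530000, 3.500000]
step 2: m = 3.015000, f(m) = 7.589091 > 0 → root in [2.530000, 3.015000]
step 3: m = 2.772500, f(m) = 3.198581 > 0 → root in [2.530000, 2.772500]
Midpoint of [2.530000, 2.772500] = 2.651250

2.651250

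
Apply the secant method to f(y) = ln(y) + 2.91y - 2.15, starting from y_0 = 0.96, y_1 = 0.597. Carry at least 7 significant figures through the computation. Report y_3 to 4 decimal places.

f(y_0) = 0.602778, f(y_1) = -0.928568
y_2 = 0.597000 - (-0.928568)·(0.597000 - 0.960000)/(-0.928568 - (0.602778)) = 0.817114; f(y_2) = 0.025824
y_3 = 0.817114 - (0.025824)·(0.817114 - 0.597000)/(0.025824 - (-0.928568)) = 0.811158; f(y_3) = 0.001177

0.8112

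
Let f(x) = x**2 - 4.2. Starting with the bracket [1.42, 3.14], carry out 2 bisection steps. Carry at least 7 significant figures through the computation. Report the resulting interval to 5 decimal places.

[1.85000, 2.28000]

f(1.420000) = -2.183600, f(3.140000) = 5.659600 (opposite signs)
step 1: m = 2.280000, f(m) = 0.998400 > 0 → root in [1.420000, 2.280000]
step 2: m = 1.850000, f(m) = -0.777500 < 0 → root in [1.850000, 2.280000]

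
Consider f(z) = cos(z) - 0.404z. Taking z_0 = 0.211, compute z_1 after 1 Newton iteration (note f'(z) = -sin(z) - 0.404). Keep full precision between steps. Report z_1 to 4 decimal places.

z_0 = 0.211000: f = 0.892578, f' = -0.613438 → z_1 = 0.211000 - (0.892578)/(-0.613438) = 1.666042

1.6660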